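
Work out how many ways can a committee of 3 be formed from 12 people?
220

C(12,3) = 12! / (3! × (12-3)!)
         = 12! / (3! × 9!)
         = 220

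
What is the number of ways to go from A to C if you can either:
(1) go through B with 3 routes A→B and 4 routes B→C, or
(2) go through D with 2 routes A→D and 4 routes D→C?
20

Explanation: Route via B: 3×4=12. Route via D: 2×4=8. Total: 20.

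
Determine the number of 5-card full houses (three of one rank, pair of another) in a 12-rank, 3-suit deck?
Triple rank: 12. Triple suits: C(3,3)=1. Pair rank: 11. Pair suits: C(3,2)=3. Total: 396.
Final answer: 396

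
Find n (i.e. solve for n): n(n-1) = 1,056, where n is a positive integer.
n² − n − 1,056 = 0, so n = (1 ± √(1 + 4·1,056))/2 = (1 ± √4,225)/2 = (1 ± 65)/2, i.e. n = 33 or n = -32. Taking the positive root, n = 33 (check: 33×32 = 1,056).
Final answer: 33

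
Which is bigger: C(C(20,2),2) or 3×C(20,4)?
C(C(20,2),2)

Solution: C(C(20,2),2)=17,955, 3×C(20,4)=14,535.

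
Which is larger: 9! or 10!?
10!

Solution: 9!=362,880, 10!=3,628,800. 10! > 9!.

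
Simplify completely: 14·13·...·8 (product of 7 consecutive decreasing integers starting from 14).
17,297,280
This is P(14,7) = 14!/(7)! = 17,297,280.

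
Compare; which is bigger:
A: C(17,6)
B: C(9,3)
A

Working:
A=C(17,6)=12,376, B=C(9,3)=84.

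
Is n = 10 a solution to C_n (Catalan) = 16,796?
Yes

Solution: C_10 = C(20,10)/(10+1) = 184,756/11 = 16,796, which equals 16,796.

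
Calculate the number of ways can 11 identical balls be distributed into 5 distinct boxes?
1,365

Working:
C(11+5-1, 5-1) = C(15, 4) = 1,365.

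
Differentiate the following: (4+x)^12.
12(4+x)^11

Solution: Using the power rule: d/dx (4+x)^12 = 12(4+x)^{11}.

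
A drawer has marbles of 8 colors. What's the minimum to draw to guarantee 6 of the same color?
41

Reasoning: Worst case: 5 of each = 40. One more: 41.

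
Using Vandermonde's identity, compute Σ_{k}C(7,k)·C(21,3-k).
3,276

= C(7+21,3) = C(28,3) = 3,276.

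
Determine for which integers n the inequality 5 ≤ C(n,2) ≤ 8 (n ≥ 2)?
C(3,2)=3; C(4,2)=6; C(5,2)=10. So valid n = 4.
Final answer: 4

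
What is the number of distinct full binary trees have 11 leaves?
16,796

Solution: Using the Catalan number formula: C_n = C(2n, n) / (n+1)
C_10 = C(20, 10) / (10+1)
     = 184756 / 11
     = 16,796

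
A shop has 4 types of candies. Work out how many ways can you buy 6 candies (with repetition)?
84

Stars and bars: C(6+4-1, 6) = C(9, 6) = 84.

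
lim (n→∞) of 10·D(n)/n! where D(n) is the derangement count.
D(n)/n! → 1/e, so 10·D(n)/n! → 10/e.
Final answer: 10/e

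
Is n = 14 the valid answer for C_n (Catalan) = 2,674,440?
Yes

Working:
C_14 = C(28,14)/(14+1) = 40,116,600/15 = 2,674,440, which equals 2,674,440.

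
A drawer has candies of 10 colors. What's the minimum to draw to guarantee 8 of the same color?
71

Explanation: Worst case: 7 of each = 70. One more: 71.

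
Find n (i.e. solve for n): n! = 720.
n! is strictly increasing. 4! = 24, 5! = 120, 6! = 720 ✓. So n = 6.

Answer: 6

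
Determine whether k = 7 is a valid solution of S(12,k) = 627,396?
Yes

Reasoning: S(12,7) = 7·S(11,7) + S(11,6) = 7·63,987 + 179,487 = 627,396, which equals 627,396.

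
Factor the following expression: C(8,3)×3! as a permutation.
P(8,3)
C(8,3)×3! = [8!/(3!(5)!)]×3! = 8!/(5)! = P(8,3) = 336.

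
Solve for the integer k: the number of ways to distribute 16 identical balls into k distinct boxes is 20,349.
6

Explanation: Stars and bars: the count is C(16+k−1, k−1), increasing in k. k=4: C(19,3) = 969, k=5: C(20,4) = 4,845, k=6: C(21,5) = 20,349 ✓. So k = 6.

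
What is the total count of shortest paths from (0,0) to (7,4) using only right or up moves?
330
Choose 7 rights from 11 moves: C(11,7) = 330.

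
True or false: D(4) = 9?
Derangements of 4 elements: D(4) = (4-1)·[D(3) + D(2)] = 3·[2 + 1] = 9.
Final answer: True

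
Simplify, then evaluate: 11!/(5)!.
332,640

Solution: This equals 11×10×...×6 = 332,640.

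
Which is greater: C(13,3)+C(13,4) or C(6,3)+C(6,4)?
C(13,3)+C(13,4)
First=1,001, Second=35.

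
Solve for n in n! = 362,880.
9

Working:
n! is strictly increasing. 7! = 5,040, 8! = 40,320, 9! = 362,880 ✓. So n = 9.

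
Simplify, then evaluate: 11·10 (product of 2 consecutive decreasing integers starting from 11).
110

Reasoning: This is P(11,2) = 11!/(9)! = 110.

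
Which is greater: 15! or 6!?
15!

Explanation: 15!=1,307,674,368,000, 6!=720. 15! > 6!.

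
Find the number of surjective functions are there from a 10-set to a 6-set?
16,435,440

Solution: Onto functions = 6! × S(10,6)
First compute S(10,6) via recurrence:
Using the Stirling recurrence: S(n,k) = k·S(n-1,k) + S(n-1,k-1)
S(10,6) = 6·S(9,6) + S(9,5)
         = 6·2646 + 6951
         = 15876 + 6951
         = 22,827
Then: 720 × 22827 = 16,435,440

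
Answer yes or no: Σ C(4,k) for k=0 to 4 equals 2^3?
Binomial theorem: Σ C(4,k) = (1+1)^4 = 2^4 = 16; RHS 2^3 = 8.
Final answer: No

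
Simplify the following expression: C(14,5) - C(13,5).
715

Solution: C(14,5) - C(13,5) = C(13,4) = 715.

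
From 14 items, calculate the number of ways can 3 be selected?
C(14,3) = 14! / (3! × (14-3)!)
         = 14! / (3! × 11!)
         = 364
Final answer: 364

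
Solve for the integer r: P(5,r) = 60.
3

P(5,r) = 5·4·…·(5−r+1), a product of r factors. Multiplying down from 5: 5 = 5; 5·4 = 20; 5·4·3 = 60 ✓ (3 factors). So r = 3.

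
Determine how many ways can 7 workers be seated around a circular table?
720

Working:
Circular arrangements: (7-1)! = 720.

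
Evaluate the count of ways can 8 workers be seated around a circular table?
Circular arrangements: (8-1)! = 5,040.
Final answer: 5,040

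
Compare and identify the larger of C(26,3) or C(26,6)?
C(26,3)=2,600, C(26,6)=230,230.

Answer: C(26,6)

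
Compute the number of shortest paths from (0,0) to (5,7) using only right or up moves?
792

Explanation: Choose 5 rights from 12 moves: C(12,5) = 792.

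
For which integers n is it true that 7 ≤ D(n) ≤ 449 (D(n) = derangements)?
4, 5, 6

Explanation: Using D(n) = (n−1)[D(n−1) + D(n−2)] with D(1)=0, D(2)=1: D(3)=2; D(4)=9; D(5)=44; D(6)=265; D(7)=1,854. So valid n = 4, 5, 6.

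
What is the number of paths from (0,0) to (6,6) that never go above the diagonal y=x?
132
Counted by the Catalan number C_6: C_6 = C(12,6)/(6+1) = 924/7 = 132.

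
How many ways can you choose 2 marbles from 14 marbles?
C(14,2) = 14! / (2! × (14-2)!)
         = 14! / (2! × 12!)
         = 91

Answer: 91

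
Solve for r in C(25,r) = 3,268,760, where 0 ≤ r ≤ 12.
10

Reasoning: C(25,r) is increasing for 0 ≤ r ≤ 12. Stepping up (C(25,r+1) = C(25,r)·(25−r)/(r+1)): C(25,1) = 25, C(25,2) = 300, C(25,3) = 2,300, C(25,4) = 12,650, C(25,5) = 53,130, C(25,6) = 177,100, C(25,7) = 480,700, C(25,8) = 1,081,575, C(25,9) = 2,042,975, C(25,10) = 3,268,760 ✓. So r = 10.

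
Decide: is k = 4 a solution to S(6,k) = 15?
No

Working:
S(6,4) = 4·S(5,4) + S(5,3) = 4·10 + 25 = 65, which does not equal 15.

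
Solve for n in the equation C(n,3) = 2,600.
26

Explanation: C(n,3) = n(n−1)(n−2)/3! is increasing in n, and n(n−1)(n−2) = 3!·2,600 = 15,600 ≈ (n−1)^3 gives n ≈ 26.0. Check: C(24,3) = 2,024, C(25,3) = 2,300, C(26,3) = 2,600 ✓. So n = 26.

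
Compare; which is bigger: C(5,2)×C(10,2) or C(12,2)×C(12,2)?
C(12,2)×C(12,2)
C(5,2)×C(10,2)=450, C(12,2)×C(12,2)=4,356.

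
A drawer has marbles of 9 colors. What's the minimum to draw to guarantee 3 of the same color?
19

Solution: Worst case: 2 of each = 18. One more: 19.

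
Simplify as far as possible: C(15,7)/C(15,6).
9/7

Reasoning: C(n,k+1)/C(n,k) = (n−k)/(k+1). Here (15−6)/(6+1) = 9/7 = 9/7.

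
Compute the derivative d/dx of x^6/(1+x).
(6x^5(1+x) - x^6)/(1+x)²

Working:
Quotient rule: [6x^{5}(1+x) - x^6]/(1+x)².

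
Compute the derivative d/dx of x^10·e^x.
(10x^9 + x^10)e^x

Working:
Product rule: d/dx[x^10]·e^x + x^10·d/dx[e^x] = 10x^{9}e^x + x^10e^x.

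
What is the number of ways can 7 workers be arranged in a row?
5,040

Working:
Arrangements of 7 distinct objects: 7! = 5,040.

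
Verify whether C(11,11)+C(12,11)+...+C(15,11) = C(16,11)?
False

Hockey stick identity gives Σ = C(16,12) = 1,820; RHS C(16,11) = 4,368.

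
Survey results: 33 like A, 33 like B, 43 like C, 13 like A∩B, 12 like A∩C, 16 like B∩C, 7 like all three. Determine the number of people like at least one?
75

|A∪B∪C| = 33+33+43-13-12-16+7 = 75.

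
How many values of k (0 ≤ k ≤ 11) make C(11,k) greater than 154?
6

Solution: Row 11 is unimodal and symmetric about k=11/2. C(11,2)=55 ≤ 154; C(11,3)=165 > 154; by symmetry C(11,k) > 154 for k = 3..8. That's 8 - 3 + 1 = 6 values.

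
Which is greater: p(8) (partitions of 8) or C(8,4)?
Pentagonal recurrence p(n) = p(n−1) + p(n−2) − p(n−5) − p(n−7) + …: p(8) = p(7) + p(6) − p(3) − p(1) = 15 + 11 − 3 − 1 = 22; C(8,4) = 70.
Final answer: C(8,4)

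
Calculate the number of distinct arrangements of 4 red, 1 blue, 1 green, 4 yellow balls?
6,300

Multinomial: 10!/(4! × 1! × 1! × 4!) = 6,300.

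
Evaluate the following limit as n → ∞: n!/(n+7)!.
0

Reasoning: n!/(n+7)! = 1/[(n+1)(n+2)···(n+7)] → 0 as n → ∞.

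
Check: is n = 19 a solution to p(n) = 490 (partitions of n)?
Yes
Pentagonal recurrence p(n) = p(n−1) + p(n−2) − p(n−5) − p(n−7) + …: p(19) = p(18) + p(17) − p(14) − p(12) + p(7) + p(4) = 385 + 297 − 135 − 77 + 15 + 5 = 490, which equals 490.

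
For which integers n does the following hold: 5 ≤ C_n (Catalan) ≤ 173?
3, 4, 5, 6

Solution: C_2=2; C_3=5; C_4=14; C_5=42; C_6=132; C_7=429. So valid n = 3, 4, 5, 6.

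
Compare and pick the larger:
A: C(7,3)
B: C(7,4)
Equal

Explanation: A=C(7,3)=35, B=C(7,4)=35.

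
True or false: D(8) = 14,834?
False

Working:
Derangements of 8 elements: D(8) = (8-1)·[D(7) + D(6)] = 7·[1,854 + 265] = 14,833.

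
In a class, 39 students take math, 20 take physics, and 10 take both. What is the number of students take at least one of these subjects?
49

Working:
|A∪B| = |A|+|B|-|A∩B| = 39+20-10 = 49.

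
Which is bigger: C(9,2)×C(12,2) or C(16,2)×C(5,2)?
C(9,2)×C(12,2)

Reasoning: C(9,2)×C(12,2)=2,376, C(16,2)×C(5,2)=1,200.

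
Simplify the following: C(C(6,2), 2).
105

C(6,2) = 15, then C(15, 2) = 105.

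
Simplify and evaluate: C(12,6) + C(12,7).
1,716

Explanation: By Pascal's identity: C(13,7) = 1,716.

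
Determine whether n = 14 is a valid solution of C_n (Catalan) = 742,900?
No

Solution: C_14 = C(28,14)/(14+1) = 40,116,600/15 = 2,674,440, which does not equal 742,900.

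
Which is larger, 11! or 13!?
13!

Explanation: 11!=39,916,800, 13!=6,227,020,800. 13! > 11!.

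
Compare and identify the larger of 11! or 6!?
11!

Working:
11!=39,916,800, 6!=720. 11! > 6!.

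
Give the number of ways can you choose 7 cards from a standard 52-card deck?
C(52,7) = 133,784,560.
Final answer: 133,784,560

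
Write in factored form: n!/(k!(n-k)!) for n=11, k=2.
C(11,2) = 55
This is the binomial coefficient C(11,2) = 55.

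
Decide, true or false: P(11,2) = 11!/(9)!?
Permutation formula P(n,k) = n!/(n-k)!: 11!/9! = 39,916,800/362,880 = 110 = P(11,2). The statement holds.
Final answer: True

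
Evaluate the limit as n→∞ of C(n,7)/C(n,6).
C(n,7)/C(n,6) = (n-6)/7 → ∞ as n → ∞.

Answer: ∞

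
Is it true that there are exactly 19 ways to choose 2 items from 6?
False

C(6,2) = 15 ≠ 19.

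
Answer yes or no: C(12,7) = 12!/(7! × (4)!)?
No

Solution: The correct denominator is 7!×5!, giving C(12,7) = 792; the stated RHS is 12!/(7!×4!) = 3,960 ≠ 792, so the statement does not hold.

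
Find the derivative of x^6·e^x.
(6x^5 + x^6)e^x

Solution: Product rule: d/dx[x^6]·e^x + x^6·d/dx[e^x] = 6x^{5}e^x + x^6e^x.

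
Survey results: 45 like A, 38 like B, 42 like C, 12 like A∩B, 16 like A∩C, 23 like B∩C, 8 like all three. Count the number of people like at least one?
82

Working:
|A∪B∪C| = 45+38+42-12-16-23+8 = 82.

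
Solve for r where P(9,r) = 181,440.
7
P(9,r) = 9·8·…·(9−r+1), a product of r factors. Multiplying down from 9: 9 = 9; 9·8 = 72; 9·8·7 = 504; 9·8·7·6 = 3,024; 9·8·7·6·5 = 15,120; 9·8·7·6·5·4 = 60,480; 9·8·7·6·5·4·3 = 181,440 ✓ (7 factors). So r = 7.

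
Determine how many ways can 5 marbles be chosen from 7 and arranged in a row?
2,520
P(7,5) = 7!/(7-5)! = 2,520.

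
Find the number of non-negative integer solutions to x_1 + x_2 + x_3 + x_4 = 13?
C(13+4-1, 4-1) = 560.
Final answer: 560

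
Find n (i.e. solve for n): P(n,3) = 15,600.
26

Solution: P(n,3) = n(n−1)(n−2) is increasing in n; n(n−1)(n−2) ≈ (n−1)^3 = 15,600 gives n ≈ 26.0. Check: P(24,3) = 12,144, P(25,3) = 13,800, P(26,3) = 15,600 ✓. So n = 26.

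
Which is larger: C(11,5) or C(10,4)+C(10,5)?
Equal

Working:
By Pascal's identity: C(11,5) = C(10,4)+C(10,5) = 462. Equal.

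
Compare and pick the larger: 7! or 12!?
12!

Solution: 7!=5,040, 12!=479,001,600. 12! > 7!.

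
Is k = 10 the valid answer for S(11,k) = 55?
Yes

Explanation: S(11,10) = 10·S(10,10) + S(10,9) = 10·1 + 45 = 55, which equals 55.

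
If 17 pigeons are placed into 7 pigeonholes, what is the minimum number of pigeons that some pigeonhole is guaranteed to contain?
Pigeonhole: ⌈17/7⌉ = 3.

Answer: 3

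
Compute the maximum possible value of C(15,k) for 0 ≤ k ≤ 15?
6,435

Maximum at k = 7 or k = 8: C(15,7) = 6,435.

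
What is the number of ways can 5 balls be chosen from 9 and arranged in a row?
15,120

Solution: P(9,5) = 9!/(9-5)! = 15,120.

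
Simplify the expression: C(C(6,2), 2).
105

Reasoning: C(6,2) = 15, then C(15, 2) = 105.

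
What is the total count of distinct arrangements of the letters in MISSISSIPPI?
34,650

Explanation: Word has 11 letters (M=1, I=4, S=4, P=2). Arrangements: 11!/Π(k!) = 34,650.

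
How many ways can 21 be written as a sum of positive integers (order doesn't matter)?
792

Reasoning: Pentagonal recurrence p(n) = p(n−1) + p(n−2) − p(n−5) − p(n−7) + …: p(21) = p(20) + p(19) − p(16) − p(14) + p(9) + p(6) = 627 + 490 − 231 − 135 + 30 + 11 = 792.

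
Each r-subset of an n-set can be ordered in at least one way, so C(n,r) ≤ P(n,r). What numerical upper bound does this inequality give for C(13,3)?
1,716

Solution: P(13,3) = 13·12·11 = 1,716, so C(13,3) ≤ 1,716. (The bound is loose by a factor of 3! = 6: C(13,3) = 1,716/6 = 286.)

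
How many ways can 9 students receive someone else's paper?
133,496

Working:
Using D(n) = (n-1)[D(n-1) + D(n-2)]:
D(9) = (9-1) × [D(8) + D(7)]
      = 8 × [14833 + 1854]
      = 8 × 16687
      = 133,496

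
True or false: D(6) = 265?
Derangements of 6 elements: D(6) = (6-1)·[D(5) + D(4)] = 5·[44 + 9] = 265.
Final answer: True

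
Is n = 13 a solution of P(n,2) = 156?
Yes

Explanation: P(13,2) = 13·12 = 156, which equals 156.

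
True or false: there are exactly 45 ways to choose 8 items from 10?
True

Reasoning: C(10,8) = 45.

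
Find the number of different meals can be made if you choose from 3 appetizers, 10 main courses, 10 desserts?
300
By the multiplication principle: 3 × 10 × 10 = 300.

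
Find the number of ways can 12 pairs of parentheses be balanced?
Using the Catalan number formula: C_n = C(2n, n) / (n+1)
C_12 = C(24, 12) / (12+1)
     = 2704156 / 13
     = 208,012
Final answer: 208,012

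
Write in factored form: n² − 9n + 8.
(n − 1)(n − 8)

Seek roots whose sum is 9 and product is 8: (1, 8). So n² − 9n + 8 = (n − 1)(n − 8).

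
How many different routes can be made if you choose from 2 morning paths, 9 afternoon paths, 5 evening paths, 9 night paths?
By the multiplication principle: 2 × 9 × 5 × 9 = 810.

Answer: 810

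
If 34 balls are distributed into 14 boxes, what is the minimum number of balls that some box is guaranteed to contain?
3

Pigeonhole: ⌈34/14⌉ = 3.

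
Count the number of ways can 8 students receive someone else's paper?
14,833

Solution: Using D(n) = (n-1)[D(n-1) + D(n-2)]:
D(8) = (8-1) × [D(7) + D(6)]
      = 7 × [1854 + 265]
      = 7 × 2119
      = 14,833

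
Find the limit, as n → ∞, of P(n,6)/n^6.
1

Solution: P(n,6) = n(n-1)···(n-5) ≈ n^6 for large n. Limit = 1.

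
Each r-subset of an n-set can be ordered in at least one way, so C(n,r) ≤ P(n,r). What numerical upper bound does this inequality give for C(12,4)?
11,880

Solution: P(12,4) = 12·11·10·9 = 11,880, so C(12,4) ≤ 11,880. (The bound is loose by a factor of 4! = 24: C(12,4) = 11,880/24 = 495.)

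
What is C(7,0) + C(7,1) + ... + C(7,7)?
128
Sum of binomial coefficients = 2^7 = 128.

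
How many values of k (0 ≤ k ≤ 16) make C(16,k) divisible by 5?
9

Working:
Checking C(16,k) mod 5 for k = 0..16: divisible at k = 2, 3, 4, 7, 8, 9, 12, 13, 14. That's 9 values.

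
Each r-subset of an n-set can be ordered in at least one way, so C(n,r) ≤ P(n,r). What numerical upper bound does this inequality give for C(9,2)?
72

Solution: P(9,2) = 9·8 = 72, so C(9,2) ≤ 72. (The bound is loose by a factor of 2! = 2: C(9,2) = 72/2 = 36.)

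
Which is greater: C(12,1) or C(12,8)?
C(12,8)

C(12,1)=12, C(12,8)=495.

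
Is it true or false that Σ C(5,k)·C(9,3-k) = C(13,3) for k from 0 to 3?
Vandermonde's identity gives C(14,3) = 364; RHS C(13,3) = 286.

Answer: False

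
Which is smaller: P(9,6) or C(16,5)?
P(9,6)=60,480, C(16,5)=4,368.
Final answer: C(16,5)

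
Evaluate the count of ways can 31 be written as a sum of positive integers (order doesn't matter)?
6,842

Reasoning: Pentagonal recurrence p(n) = p(n−1) + p(n−2) − p(n−5) − p(n−7) + …: p(31) = p(30) + p(29) − p(26) − p(24) + p(19) + p(16) − p(9) − p(5) = 5,604 + 4,565 − 2,436 − 1,575 + 490 + 231 − 30 − 7 = 6,842.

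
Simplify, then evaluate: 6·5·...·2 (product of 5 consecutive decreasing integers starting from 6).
720
This is P(6,5) = 6!/(1)! = 720.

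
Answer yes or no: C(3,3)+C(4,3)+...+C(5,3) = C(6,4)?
Yes
Hockey stick identity gives Σ = C(6,4) = 15; RHS C(6,4) = 15.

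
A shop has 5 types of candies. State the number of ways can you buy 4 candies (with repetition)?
70

Explanation: Stars and bars: C(4+5-1, 4) = C(8, 4) = 70.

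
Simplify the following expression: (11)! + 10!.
43,545,600

Solution: (11)! + 10! = (11)·10! + 10! = (11+1)·10! = 12·10! = 43,545,600.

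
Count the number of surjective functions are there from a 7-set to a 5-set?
16,800

Explanation: Onto functions = 5! × S(7,5)
First compute S(7,5) via recurrence:
Using the Stirling recurrence: S(n,k) = k·S(n-1,k) + S(n-1,k-1)
S(7,5) = 5·S(6,5) + S(6,4)
         = 5·15 + 65
         = 75 + 65
         = 140
Then: 120 × 140 = 16,800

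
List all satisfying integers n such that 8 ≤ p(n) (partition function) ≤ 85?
6, 7, 8, 9, 10, 11, 12

Tabulating p(n) via p(n) = p(n−1) + p(n−2) − p(n−5) − p(n−7) + …: p(5)=7; p(6)=11; p(7)=15; p(8)=22; p(9)=30; p(10)=42; p(11)=56; p(12)=77; p(13)=101. So valid n = 6, 7, 8, 9, 10, 11, 12.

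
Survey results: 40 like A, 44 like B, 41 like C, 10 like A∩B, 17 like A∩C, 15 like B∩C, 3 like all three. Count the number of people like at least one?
86

Solution: |A∪B∪C| = 40+44+41-10-17-15+3 = 86.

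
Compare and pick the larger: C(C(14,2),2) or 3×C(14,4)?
C(C(14,2),2)=4,095, 3×C(14,4)=3,003.

Answer: C(C(14,2),2)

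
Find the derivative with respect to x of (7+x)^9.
9(7+x)^8

Using the power rule: d/dx (7+x)^9 = 9(7+x)^{8}.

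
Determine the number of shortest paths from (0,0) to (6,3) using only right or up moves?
84

Explanation: Choose 6 rights from 9 moves: C(9,6) = 84.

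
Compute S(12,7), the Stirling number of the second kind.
Using the Stirling recurrence: S(n,k) = k·S(n-1,k) + S(n-1,k-1)
S(12,7) = 7·S(11,7) + S(11,6)
         = 7·63987 + 179487
         = 447909 + 179487
         = 627,396

Answer: 627,396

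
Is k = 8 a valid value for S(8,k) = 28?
S(8,8) = 8·S(7,8) + S(7,7) = 8·0 + 1 = 1, which does not equal 28.
Final answer: No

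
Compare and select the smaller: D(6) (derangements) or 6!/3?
6!/3

Explanation: D(6) = (6-1)·[D(5) + D(4)] = 5·[44 + 9] = 265; 6!/3 = 720/3 = 240.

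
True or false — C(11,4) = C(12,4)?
LHS = C(11,4) = 330; RHS = C(12,4) = 495. 330 ≠ 495, so the statement does not hold.
Final answer: False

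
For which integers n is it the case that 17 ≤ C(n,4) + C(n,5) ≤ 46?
6

C(5,4)+C(5,5)=6; C(6,4)+C(6,5)=21; C(7,4)+C(7,5)=56. So valid n = 6.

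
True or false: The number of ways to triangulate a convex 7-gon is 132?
False

Working:
Triangulations of a convex 7-gon are counted by the Catalan number C_5: C_5 = C(10,5)/(5+1) = 252/6 = 42.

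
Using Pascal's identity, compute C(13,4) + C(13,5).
2,002

Reasoning: C(13,4) + C(13,5) = C(14,5) = 2,002.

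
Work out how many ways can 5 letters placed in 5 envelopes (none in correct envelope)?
Using D(n) = (n-1)[D(n-1) + D(n-2)]:
D(5) = (5-1) × [D(4) + D(3)]
      = 4 × [9 + 2]
      = 4 × 11
      = 44

Answer: 44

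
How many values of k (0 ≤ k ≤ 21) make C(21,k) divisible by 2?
Checking C(21,k) mod 2 for k = 0..21: divisible at k = 2, 3, 6, 7, 8, 9, 10, 11, 12, 13, 14, 15, 18, 19. That's 14 values.
Final answer: 14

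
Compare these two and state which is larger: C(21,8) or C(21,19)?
C(21,8)=203,490, C(21,19)=210.

Answer: C(21,8)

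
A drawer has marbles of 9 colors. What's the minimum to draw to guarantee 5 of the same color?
37

Explanation: Worst case: 4 of each = 36. One more: 37.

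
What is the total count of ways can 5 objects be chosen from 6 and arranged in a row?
720

P(6,5) = 6!/(6-5)! = 720.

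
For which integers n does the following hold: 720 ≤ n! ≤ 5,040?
6, 7

Reasoning: n! is strictly increasing; 6! = 720 and 7! = 5,040, so valid n = 6, 7.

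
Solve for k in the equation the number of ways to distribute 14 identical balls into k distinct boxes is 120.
3

Solution: Stars and bars: the count is C(14+k−1, k−1), increasing in k. k=2: C(15,1) = 15, k=3: C(16,2) = 120 ✓. So k = 3.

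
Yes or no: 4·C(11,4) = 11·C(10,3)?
Yes

Working:
Absorption identity k·C(n,k) = n·C(n-1,k-1). LHS = 4·330 = 1,320; RHS = 11·120 = 1,320.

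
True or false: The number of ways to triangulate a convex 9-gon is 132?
False

Triangulations of a convex 9-gon are counted by the Catalan number C_7: C_7 = C(14,7)/(7+1) = 3,432/8 = 429.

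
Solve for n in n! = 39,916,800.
11
n! is strictly increasing. 9! = 362,880, 10! = 3,628,800, 11! = 39,916,800 ✓. So n = 11.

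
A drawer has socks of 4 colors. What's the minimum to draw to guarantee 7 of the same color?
25
Worst case: 6 of each = 24. One more: 25.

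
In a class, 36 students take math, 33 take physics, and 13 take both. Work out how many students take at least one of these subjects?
56

Reasoning: |A∪B| = |A|+|B|-|A∩B| = 36+33-13 = 56.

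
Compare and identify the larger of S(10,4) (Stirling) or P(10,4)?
S(10,4) = 4·S(9,4) + S(9,3) = 4·7,770 + 3,025 = 34,105; P(10,4) = 5,040.
Final answer: S(10,4)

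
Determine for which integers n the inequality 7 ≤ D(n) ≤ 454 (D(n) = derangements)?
4, 5, 6

Working:
Using D(n) = (n−1)[D(n−1) + D(n−2)] with D(1)=0, D(2)=1: D(3)=2; D(4)=9; D(5)=44; D(6)=265; D(7)=1,854. So valid n = 4, 5, 6.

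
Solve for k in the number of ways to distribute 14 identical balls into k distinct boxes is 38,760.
Stars and bars: the count is C(14+k−1, k−1), increasing in k. k=5: C(18,4) = 3,060, k=6: C(19,5) = 11,628, k=7: C(20,6) = 38,760 ✓. So k = 7.
Final answer: 7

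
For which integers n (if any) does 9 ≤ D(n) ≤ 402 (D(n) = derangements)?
4, 5, 6

Explanation: Using D(n) = (n−1)[D(n−1) + D(n−2)] with D(1)=0, D(2)=1: D(3)=2; D(4)=9; D(5)=44; D(6)=265; D(7)=1,854. So valid n = 4, 5, 6.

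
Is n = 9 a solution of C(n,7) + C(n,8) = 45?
Yes

Working:
C(9,7) + C(9,8) = 36 + 9 = 45, which equals 45.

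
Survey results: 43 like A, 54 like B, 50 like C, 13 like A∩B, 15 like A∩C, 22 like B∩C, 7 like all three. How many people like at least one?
104

Working:
|A∪B∪C| = 43+54+50-13-15-22+7 = 104.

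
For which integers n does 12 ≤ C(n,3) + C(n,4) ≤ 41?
5, 6

Solution: C(4,3)+C(4,4)=5; C(5,3)+C(5,4)=15; C(6,3)+C(6,4)=35; C(7,3)+C(7,4)=70. So valid n = 5, 6.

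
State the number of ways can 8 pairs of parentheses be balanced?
Using the Catalan number formula: C_n = C(2n, n) / (n+1)
C_8 = C(16, 8) / (8+1)
     = 12870 / 9
     = 1,430
Final answer: 1,430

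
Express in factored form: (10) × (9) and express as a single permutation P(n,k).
P(10,2) = 10!/(8)!

Solution: Product of 2 consecutive descending integers starting at 10: P(10,2) = 10!/8! = 90.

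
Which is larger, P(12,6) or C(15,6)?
P(12,6)=665,280, C(15,6)=5,005.

Answer: P(12,6)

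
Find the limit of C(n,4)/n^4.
1/24

Solution: C(n,4) ≈ n^4/4! for large n. Limit = 1/4! = 1/24.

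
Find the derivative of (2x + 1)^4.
8(2x + 1)^3

Explanation: Chain rule: 4(2x+1)^{3} × 2 = 8(2x+1)^{3}.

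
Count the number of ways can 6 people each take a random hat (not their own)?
265

Using D(n) = (n-1)[D(n-1) + D(n-2)]:
D(6) = (6-1) × [D(5) + D(4)]
      = 5 × [44 + 9]
      = 5 × 53
      = 265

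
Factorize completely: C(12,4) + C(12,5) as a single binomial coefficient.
By Pascal's identity: C(12,4) + C(12,5) = C(13,5) = 1,287.

Answer: C(13,5)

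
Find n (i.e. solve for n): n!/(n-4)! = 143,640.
21

Reasoning: n!/(n-4)! = n×(n-1)×(n-2)×(n-3), a product of 4 consecutive integers ≈ (n−1.5)^4. 143,640^(1/4) + 1.5 ≈ 21.0; check n = 21: 21×20×19×18 = 143,640 ✓. So n = 21.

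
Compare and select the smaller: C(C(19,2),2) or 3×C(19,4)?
3×C(19,4)

C(C(19,2),2)=14,535, 3×C(19,4)=11,628.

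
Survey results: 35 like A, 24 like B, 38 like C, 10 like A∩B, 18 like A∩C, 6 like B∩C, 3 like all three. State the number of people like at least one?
66

Working:
|A∪B∪C| = 35+24+38-10-18-6+3 = 66.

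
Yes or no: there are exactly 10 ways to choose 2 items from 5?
Yes

Working:
C(5,2) = 10.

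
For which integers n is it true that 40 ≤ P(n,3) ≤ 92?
5
P(4,3)=24; P(5,3)=60; P(6,3)=120. So valid n = 5.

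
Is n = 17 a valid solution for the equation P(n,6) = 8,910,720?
Yes

P(17,6) = 17·16·15·14·13·12 = 8,910,720, which equals 8,910,720.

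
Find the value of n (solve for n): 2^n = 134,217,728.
27

Solution: 134,217,728 = 1,024 × 1,024 × 128 = 2^10 × 2^10 × 2^7 = 2^27, so n = 27.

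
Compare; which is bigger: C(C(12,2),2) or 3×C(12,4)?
C(C(12,2),2)=2,145, 3×C(12,4)=1,485.
Final answer: C(C(12,2),2)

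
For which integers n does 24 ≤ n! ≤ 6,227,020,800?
4, 5, 6, 7, 8, 9, 10, 11, 12, 13

Solution: n! is strictly increasing; 4! = 24 and 13! = 6,227,020,800, so valid n = 4, 5, 6, 7, 8, 9, 10, 11, 12, 13.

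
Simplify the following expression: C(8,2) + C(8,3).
84

Explanation: By Pascal's identity: C(9,3) = 84.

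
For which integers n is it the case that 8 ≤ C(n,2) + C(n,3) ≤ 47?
C(3,2)+C(3,3)=4; C(4,2)+C(4,3)=10; C(5,2)+C(5,3)=20; C(6,2)+C(6,3)=35; C(7,2)+C(7,3)=56. So valid n = 4, 5, 6.
Final answer: 4, 5, 6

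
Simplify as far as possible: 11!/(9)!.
110

Explanation: This equals 11×10 = 110.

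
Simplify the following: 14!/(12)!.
182

Reasoning: This equals 14×13 = 182.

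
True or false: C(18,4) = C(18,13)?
False

C(18,4) = 3,060 but C(18,13) = 8,568; symmetry gives C(18,4) = C(18,14), not C(18,13).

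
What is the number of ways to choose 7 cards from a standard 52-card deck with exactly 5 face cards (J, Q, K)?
617,760

Solution: 12 face cards and 40 non-face cards: C(12,5) × C(40,2) = 792 × 780 = 617,760.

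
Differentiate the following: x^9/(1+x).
(9x^8(1+x) - x^9)/(1+x)²

Reasoning: Quotient rule: [9x^{8}(1+x) - x^9]/(1+x)².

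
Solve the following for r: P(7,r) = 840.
P(7,r) = 7·6·…·(7−r+1), a product of r factors. Multiplying down from 7: 7 = 7; 7·6 = 42; 7·6·5 = 210; 7·6·5·4 = 840 ✓ (4 factors). So r = 4.

Answer: 4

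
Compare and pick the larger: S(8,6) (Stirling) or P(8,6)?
P(8,6)

Solution: S(8,6) = 6·S(7,6) + S(7,5) = 6·21 + 140 = 266; P(8,6) = 20,160.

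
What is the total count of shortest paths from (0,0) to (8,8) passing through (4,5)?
4,410

Working:
To (4,5): C(9,4)=126. From there: C(7,4)=35. Total: 4,410.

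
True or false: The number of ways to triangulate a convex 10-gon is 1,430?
True

Reasoning: Triangulations of a convex 10-gon are counted by the Catalan number C_8: C_8 = C(16,8)/(8+1) = 12,870/9 = 1,430.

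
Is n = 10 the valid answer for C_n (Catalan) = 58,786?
No

Reasoning: C_10 = C(20,10)/(10+1) = 184,756/11 = 16,796, which does not equal 58,786.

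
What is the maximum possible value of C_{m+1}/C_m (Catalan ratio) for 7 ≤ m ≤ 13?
18/5
C_{m+1}/C_m = 2(2m+1)/(m+2), which increases with m. Maximum at m = 13: 2·27/15 = 18/5.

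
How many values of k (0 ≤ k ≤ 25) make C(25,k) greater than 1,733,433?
8
Row 25 is unimodal and symmetric about k=25/2. C(25,8)=1,081,575 ≤ 1,733,433; C(25,9)=2,042,975 > 1,733,433; by symmetry C(25,k) > 1,733,433 for k = 9..16. That's 16 - 9 + 1 = 8 values.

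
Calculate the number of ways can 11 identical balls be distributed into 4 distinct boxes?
364

Reasoning: C(11+4-1, 4-1) = C(14, 3) = 364.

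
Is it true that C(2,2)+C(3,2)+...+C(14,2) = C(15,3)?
Hockey stick identity gives Σ = C(15,3) = 455; RHS C(15,3) = 455.

Answer: True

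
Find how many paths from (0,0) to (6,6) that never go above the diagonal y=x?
Counted by the Catalan number C_6: C_6 = C(12,6)/(6+1) = 924/7 = 132.

Answer: 132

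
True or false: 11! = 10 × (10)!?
False

Solution: 11! = 11 × 10! = 39,916,800, but 10 × 10! = 36,288,000.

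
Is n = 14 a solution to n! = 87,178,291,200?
Yes

Explanation: 14! = 14·13! = 14·6,227,020,800 = 87,178,291,200, which equals 87,178,291,200.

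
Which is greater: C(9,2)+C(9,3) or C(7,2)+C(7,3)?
C(9,2)+C(9,3)

First=120, Second=56.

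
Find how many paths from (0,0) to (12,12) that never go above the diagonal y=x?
208,012

Reasoning: Counted by the Catalan number C_12: C_12 = C(24,12)/(12+1) = 2,704,156/13 = 208,012.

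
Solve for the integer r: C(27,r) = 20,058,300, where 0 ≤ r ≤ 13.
13

Working:
C(27,r) is increasing for 0 ≤ r ≤ 13. Stepping up (C(27,r+1) = C(27,r)·(27−r)/(r+1)): C(27,1) = 27, C(27,2) = 351, C(27,3) = 2,925, C(27,4) = 17,550, C(27,5) = 80,730, C(27,6) = 296,010, C(27,7) = 888,030, C(27,8) = 2,220,075, C(27,9) = 4,686,825, C(27,10) = 8,436,285, C(27,11) = 13,037,895, C(27,12) = 17,383,860, C(27,13) = 20,058,300 ✓. So r = 13.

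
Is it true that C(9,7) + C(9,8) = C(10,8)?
True

Working:
Pascal's identity: LHS = 36 + 9 = 45; RHS = C(10,8) = 45. Both sides agree, so the statement holds.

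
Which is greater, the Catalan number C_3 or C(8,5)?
C(8,5)

C_3 = C(6,3)/(3+1) = 20/4 = 5; C(8,5) = 56.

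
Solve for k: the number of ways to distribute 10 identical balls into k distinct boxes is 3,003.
Stars and bars: the count is C(10+k−1, k−1), increasing in k. k=4: C(13,3) = 286, k=5: C(14,4) = 1,001, k=6: C(15,5) = 3,003 ✓. So k = 6.
Final answer: 6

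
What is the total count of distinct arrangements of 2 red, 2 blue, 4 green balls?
420

Solution: Multinomial: 8!/(2! × 2! × 4!) = 420.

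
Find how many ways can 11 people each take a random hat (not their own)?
14,684,570

Explanation: Using D(n) = (n-1)[D(n-1) + D(n-2)]:
D(11) = (11-1) × [D(10) + D(9)]
      = 10 × [1334961 + 133496]
      = 10 × 1468457
      = 14,684,570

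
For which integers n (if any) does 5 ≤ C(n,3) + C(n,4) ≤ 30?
4, 5

Reasoning: C(3,3)+C(3,4)=1; C(4,3)+C(4,4)=5; C(5,3)+C(5,4)=15; C(6,3)+C(6,4)=35. So valid n = 4, 5.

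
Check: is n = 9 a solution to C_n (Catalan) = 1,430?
No

Solution: C_9 = C(18,9)/(9+1) = 48,620/10 = 4,862, which does not equal 1,430.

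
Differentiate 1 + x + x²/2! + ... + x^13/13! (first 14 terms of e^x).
1 + x + x²/2! + ... + x^12/12!

Reasoning: Differentiating term by term gives the first 13 terms of e^x.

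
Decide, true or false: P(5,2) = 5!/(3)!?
True
Permutation formula P(n,k) = n!/(n-k)!: 5!/3! = 120/6 = 20 = P(5,2). The statement holds.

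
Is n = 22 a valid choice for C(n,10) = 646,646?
Yes

Reasoning: C(22,10) = 22·21·20·19·18·17·16·15·14·13/10! = 2,346,549,004,800/3,628,800 = 646,646, which equals 646,646.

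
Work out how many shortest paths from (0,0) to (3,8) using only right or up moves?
165

Reasoning: Choose 3 rights from 11 moves: C(11,3) = 165.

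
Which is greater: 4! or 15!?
4!=24, 15!=1,307,674,368,000. 15! > 4!.
Final answer: 15!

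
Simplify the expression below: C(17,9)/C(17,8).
1
C(n,k+1)/C(n,k) = (n−k)/(k+1). Here (17−8)/(8+1) = 9/9 = 1.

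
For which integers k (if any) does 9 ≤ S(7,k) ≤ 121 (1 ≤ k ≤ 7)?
2, 6

Working:
S(7,1)=1; S(7,2)=63; S(7,3)=301; S(7,4)=350; S(7,5)=140; S(7,6)=21; S(7,7)=1. So valid k = 2, 6.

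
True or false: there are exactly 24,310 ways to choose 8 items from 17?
C(17,8) = 24,310.
Final answer: True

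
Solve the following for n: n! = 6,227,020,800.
13
n! is strictly increasing. 11! = 39,916,800, 12! = 479,001,600, 13! = 6,227,020,800 ✓. So n = 13.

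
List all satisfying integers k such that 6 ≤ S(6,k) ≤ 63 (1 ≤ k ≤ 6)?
2, 5

S(6,1)=1; S(6,2)=31; S(6,3)=90; S(6,4)=65; S(6,5)=15; S(6,6)=1. So valid k = 2, 5.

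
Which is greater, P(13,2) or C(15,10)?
C(15,10)

Explanation: P(13,2)=156, C(15,10)=3,003.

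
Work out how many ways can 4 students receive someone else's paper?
9

Working:
Using D(n) = (n-1)[D(n-1) + D(n-2)]:
D(4) = (4-1) × [D(3) + D(2)]
      = 3 × [2 + 1]
      = 3 × 3
      = 9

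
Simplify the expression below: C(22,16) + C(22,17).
100,947

Explanation: By Pascal's identity: C(23,17) = 100,947.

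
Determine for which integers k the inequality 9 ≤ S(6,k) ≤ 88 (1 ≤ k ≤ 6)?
2, 4, 5

Reasoning: S(6,1)=1; S(6,2)=31; S(6,3)=90; S(6,4)=65; S(6,5)=15; S(6,6)=1. So valid k = 2, 4, 5.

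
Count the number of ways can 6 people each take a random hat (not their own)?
265
Using D(n) = (n-1)[D(n-1) + D(n-2)]:
D(6) = (6-1) × [D(5) + D(4)]
      = 5 × [44 + 9]
      = 5 × 53
      = 265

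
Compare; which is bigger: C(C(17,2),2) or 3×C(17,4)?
C(C(17,2),2)=9,180, 3×C(17,4)=7,140.

Answer: C(C(17,2),2)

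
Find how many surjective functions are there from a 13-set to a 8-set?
76,592,355,840

Onto functions = 8! × S(13,8)
First compute S(13,8) via recurrence:
Using the Stirling recurrence: S(n,k) = k·S(n-1,k) + S(n-1,k-1)
S(13,8) = 8·S(12,8) + S(12,7)
         = 8·159027 + 627396
         = 1272216 + 627396
         = 1,899,612
Then: 40320 × 1899612 = 76,592,355,840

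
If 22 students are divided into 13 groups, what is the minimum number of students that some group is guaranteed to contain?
2

Working:
Pigeonhole: ⌈22/13⌉ = 2.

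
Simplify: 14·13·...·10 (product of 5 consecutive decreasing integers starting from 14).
240,240

Working:
This is P(14,5) = 14!/(9)! = 240,240.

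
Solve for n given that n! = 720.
6

Solution: n! is strictly increasing. 4! = 24, 5! = 120, 6! = 720 ✓. So n = 6.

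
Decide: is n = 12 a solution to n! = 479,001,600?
Yes

Solution: 12! = 12·11! = 12·39,916,800 = 479,001,600, which equals 479,001,600.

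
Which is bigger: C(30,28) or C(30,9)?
C(30,28)=435, C(30,9)=14,307,150.
Final answer: C(30,9)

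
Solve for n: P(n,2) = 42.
7

Solution: P(n,2) = n(n−1) is increasing in n; n(n−1) ≈ (n−0.5)^2 = 42 gives n ≈ 7.0. Check: P(5,2) = 20, P(6,2) = 30, P(7,2) = 42 ✓. So n = 7.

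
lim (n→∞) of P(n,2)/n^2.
P(n,2) = n(n-1) ≈ n^2 for large n. Limit = 1.
Final answer: 1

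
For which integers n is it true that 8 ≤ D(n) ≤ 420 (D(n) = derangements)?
Using D(n) = (n−1)[D(n−1) + D(n−2)] with D(1)=0, D(2)=1: D(3)=2; D(4)=9; D(5)=44; D(6)=265; D(7)=1,854. So valid n = 4, 5, 6.
Final answer: 4, 5, 6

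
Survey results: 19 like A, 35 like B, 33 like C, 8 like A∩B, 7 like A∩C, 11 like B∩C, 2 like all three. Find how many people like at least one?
|A∪B∪C| = 19+35+33-8-7-11+2 = 63.
Final answer: 63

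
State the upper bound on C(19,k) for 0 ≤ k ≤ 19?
Maximum at k = 9 or k = 10: C(19,9) = 92,378.

Answer: 92,378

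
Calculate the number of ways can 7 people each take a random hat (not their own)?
Using D(n) = (n-1)[D(n-1) + D(n-2)]:
D(7) = (7-1) × [D(6) + D(5)]
      = 6 × [265 + 44]
      = 6 × 309
      = 1,854
Final answer: 1,854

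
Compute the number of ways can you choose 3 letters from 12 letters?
220

Solution: C(12,3) = 12! / (3! × (12-3)!)
         = 12! / (3! × 9!)
         = 220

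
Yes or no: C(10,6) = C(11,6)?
No

LHS = C(10,6) = 210; RHS = C(11,6) = 462. 210 ≠ 462, so the statement does not hold.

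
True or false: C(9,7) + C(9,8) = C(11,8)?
Pascal's identity gives C(10,8) = 45, whereas C(11,8) = 165.
Final answer: False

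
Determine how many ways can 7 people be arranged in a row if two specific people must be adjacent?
1,440
Treat pair as unit: (7-1)! arrangements × 2 internal orders = 1,440.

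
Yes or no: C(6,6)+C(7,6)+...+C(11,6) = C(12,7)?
Yes

Working:
Hockey stick identity gives Σ = C(12,7) = 792; RHS C(12,7) = 792.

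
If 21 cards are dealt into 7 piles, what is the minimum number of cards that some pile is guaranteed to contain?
3

Pigeonhole: ⌈21/7⌉ = 3.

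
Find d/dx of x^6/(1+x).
(6x^5(1+x) - x^6)/(1+x)²

Reasoning: Quotient rule: [6x^{5}(1+x) - x^6]/(1+x)².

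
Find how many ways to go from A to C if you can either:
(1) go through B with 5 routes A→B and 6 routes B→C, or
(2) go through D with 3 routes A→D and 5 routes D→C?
45

Working:
Route via B: 5×6=30. Route via D: 3×5=15. Total: 45.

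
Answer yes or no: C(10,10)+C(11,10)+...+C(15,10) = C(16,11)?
Yes

Working:
Hockey stick identity gives Σ = C(16,11) = 4,368; RHS C(16,11) = 4,368.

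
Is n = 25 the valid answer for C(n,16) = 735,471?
No

C(25,16) = 25·24·23·22·21·20·19·18·17·16·15·14·13·12·11·10/16! = 42,744,736,671,436,800,000/20,922,789,888,000 = 2,042,975, which does not equal 735,471.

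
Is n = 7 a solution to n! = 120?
7! = 7·6! = 7·720 = 5,040, which does not equal 120.

Answer: No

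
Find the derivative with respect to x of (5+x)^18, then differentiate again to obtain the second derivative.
306(5+x)^16

Solution: First derivative: 18(5+x)^{17}. Second derivative: 18·17·(5+x)^{16} = 306(5+x)^{16}.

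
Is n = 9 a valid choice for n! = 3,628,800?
No

Explanation: 9! = 9·8! = 9·40,320 = 362,880, which does not equal 3,628,800.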